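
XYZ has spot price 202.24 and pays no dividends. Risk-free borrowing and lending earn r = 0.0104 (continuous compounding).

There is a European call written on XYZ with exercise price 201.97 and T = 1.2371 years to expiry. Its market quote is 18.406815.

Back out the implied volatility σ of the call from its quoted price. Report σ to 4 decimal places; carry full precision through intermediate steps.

sigma = 0.1905

At σ = 0.1905 the Black–Scholes value reproduces the quote:
σ√T = 0.1905·√1.2371 = 0.211884
d₁ = (ln(S/K) + (r+σ²/2)T) / (σ√T) = (ln(202.24/201.97) + (0.0104+0.1905²/2)·1.2371) / 0.211884 = (0.001336 + 0.035313) / 0.211884 = 0.172968
d₂ = d₁ − σ√T = 0.172968 − 0.211884 = -0.038915
e^{−rT} = 0.987217
N(d₁) = 0.568662,  N(d₂) = 0.484479
V = S·N(d₁) − K·e^{−rT}·N(d₂) = 115.006155 − 96.599339 = 18.406815 (the quoted price), and the Black–Scholes price is strictly increasing in σ, so σ is unique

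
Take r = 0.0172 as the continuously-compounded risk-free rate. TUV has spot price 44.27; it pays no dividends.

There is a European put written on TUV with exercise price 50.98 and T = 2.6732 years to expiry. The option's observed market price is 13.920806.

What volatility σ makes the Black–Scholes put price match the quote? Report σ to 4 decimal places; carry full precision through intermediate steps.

sigma = 0.3886

At σ = 0.3886 the Black–Scholes value reproduces the quote:
σ√T = 0.3886·√2.6732 = 0.635358
d₁ = (ln(S/K) + (r+σ²/2)T) / (σ√T) = (ln(44.27/50.98) + (0.0172+0.3886²/2)·2.6732) / 0.635358 = (-0.141126 + 0.247819) / 0.635358 = 0.167925
d₂ = d₁ − σ√T = 0.167925 − 0.635358 = -0.467433
e^{−rT} = 0.955062
N(−d₁) = 0.433321,  N(−d₂) = 0.679905
V = K·e^{−rT}·N(−d₂) − S·N(−d₁) = 33.103925 − 19.183119 = 13.920806 (the quoted price), and the Black–Scholes price is strictly increasing in σ, so σ is unique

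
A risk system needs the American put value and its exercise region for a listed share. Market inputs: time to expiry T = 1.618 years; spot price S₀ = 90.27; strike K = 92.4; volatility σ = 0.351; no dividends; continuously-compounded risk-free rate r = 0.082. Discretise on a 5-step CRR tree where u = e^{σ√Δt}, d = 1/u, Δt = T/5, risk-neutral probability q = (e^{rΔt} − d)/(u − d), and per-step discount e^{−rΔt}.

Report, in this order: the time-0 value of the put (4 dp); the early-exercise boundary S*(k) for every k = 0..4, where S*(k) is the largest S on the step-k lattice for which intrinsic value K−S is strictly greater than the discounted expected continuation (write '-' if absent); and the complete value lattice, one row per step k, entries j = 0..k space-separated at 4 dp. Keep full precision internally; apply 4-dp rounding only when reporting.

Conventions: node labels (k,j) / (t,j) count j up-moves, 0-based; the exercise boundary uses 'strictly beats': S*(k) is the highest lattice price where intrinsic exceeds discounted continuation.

price = 12.8122
boundary = - - 60.5498 49.5904 60.5498
tree:
12.8122
20.5941 6.2122
31.8502 11.1550 1.9201
42.8096 19.3499 4.0835 0.0000
51.7854 31.8502 8.6843 0.0000 0.0000
59.1366 42.8096 18.4687 0.0000 0.0000 0.0000

Δt=0.32360  u=1.22100  d=0.81900  q=0.51714  discount=0.97381
step 5 (expiry): payoffs max(K−S,0) = 59.1366 42.8096 18.4687 0.0000 0.0000 0.0000
step 4: (k=4,j=0): S=40.6146, K−S=51.7854, hold=49.3658 ⇒ V=51.7854 exercise | (k=4,j=1): S=60.5498, K−S=31.8502, hold=29.4306 ⇒ V=31.8502 exercise | (k=4,j=2): S=90.2700, K−S=2.1300, hold=8.6843 ⇒ V=8.6843 continue | (k=4,j=3): S=134.5780, K−S=0.0000, hold=0.0000 ⇒ V=0.0000 continue | (k=4,j=4): S=200.6340, K−S=0.0000, hold=0.0000 ⇒ V=0.0000 continue  boundary S*=60.5498
step 3: (k=3,j=0): S=49.5904, K−S=42.8096, hold=40.3900 ⇒ V=42.8096 exercise | (k=3,j=1): S=73.9313, K−S=18.4687, hold=19.3499 ⇒ V=19.3499 continue | (k=3,j=2): S=110.2196, K−S=0.0000, hold=4.0835 ⇒ V=4.0835 continue | (k=3,j=3): S=164.3196, K−S=0.0000, hold=0.0000 ⇒ V=0.0000 continue  boundary S*=49.5904
step 2: (k=2,j=0): S=60.5498, K−S=31.8502, hold=29.8743 ⇒ V=31.8502 exercise | (k=2,j=1): S=90.2700, K−S=2.1300, hold=11.1550 ⇒ V=11.1550 continue | (k=2,j=2): S=134.5780, K−S=0.0000, hold=1.9201 ⇒ V=1.9201 continue  boundary S*=60.5498
step 1: (k=1,j=0): S=73.9313, K−S=18.4687, hold=20.5941 ⇒ V=20.5941 continue | (k=1,j=1): S=110.2196, K−S=0.0000, hold=6.2122 ⇒ V=6.2122 continue  boundary S*=-
step 0: (k=0,j=0): S=90.2700, K−S=2.1300, hold=12.8122 ⇒ V=12.8122 continue  boundary S*=-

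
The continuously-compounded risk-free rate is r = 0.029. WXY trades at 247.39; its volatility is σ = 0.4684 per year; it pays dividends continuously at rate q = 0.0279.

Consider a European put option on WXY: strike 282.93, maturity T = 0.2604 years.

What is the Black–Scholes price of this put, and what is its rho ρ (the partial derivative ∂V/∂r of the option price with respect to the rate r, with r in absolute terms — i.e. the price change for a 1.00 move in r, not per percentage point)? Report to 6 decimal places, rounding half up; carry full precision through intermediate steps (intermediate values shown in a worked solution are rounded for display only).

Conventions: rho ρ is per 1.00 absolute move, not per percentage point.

σ√T = 0.4684·√0.2604 = 0.239022
d₁ = (ln(S/K) + (r−q+σ²/2)T) / (σ√T) = (ln(247.39/282.93) + (0.029−0.0279+0.4684²/2)·0.2604) / 0.239022 = (-0.134233 + 0.028852) / 0.239022 = -0.440886
d₂ = d₁ − σ√T = -0.440886 − 0.239022 = -0.679908
e^{−rT} = 0.992477
e^{−qT} = 0.992761
N(−d₁) = 0.670352,  N(−d₂) = 0.751719
Put price V = K·e^{−rT}·N(−d₂) − S·e^{−qT}·N(−d₁) = 211.083682 − 164.637968 = 46.445715
ρ = −K·T·e^{−rT}·N(−d₂) = -54.966191

price = 46.445715
ρ = -54.966191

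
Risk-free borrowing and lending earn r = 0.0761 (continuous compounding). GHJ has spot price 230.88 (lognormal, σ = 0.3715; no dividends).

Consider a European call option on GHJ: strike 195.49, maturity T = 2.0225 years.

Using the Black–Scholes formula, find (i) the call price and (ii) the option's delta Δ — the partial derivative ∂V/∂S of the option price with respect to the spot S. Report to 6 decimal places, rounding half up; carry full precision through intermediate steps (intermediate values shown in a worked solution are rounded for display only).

σ√T = 0.3715·√2.0225 = 0.528327
d₁ = (ln(S/K) + (r+σ²/2)T) / (σ√T) = (ln(230.88/195.49) + (0.0761+0.3715²/2)·2.0225) / 0.528327 = (0.166389 + 0.293477) / 0.528327 = 0.870419
d₂ = d₁ − σ√T = 0.870419 − 0.528327 = 0.342091
e^{−rT} = 0.857347
N(d₁) = 0.807964,  N(d₂) = 0.633859
Call price V = S·N(d₁) − K·e^{−rT}·N(d₂) = 186.542772 − 106.236542 = 80.306230
Δ = N(d₁) = 0.807964

price = 80.306230
Δ = 0.807964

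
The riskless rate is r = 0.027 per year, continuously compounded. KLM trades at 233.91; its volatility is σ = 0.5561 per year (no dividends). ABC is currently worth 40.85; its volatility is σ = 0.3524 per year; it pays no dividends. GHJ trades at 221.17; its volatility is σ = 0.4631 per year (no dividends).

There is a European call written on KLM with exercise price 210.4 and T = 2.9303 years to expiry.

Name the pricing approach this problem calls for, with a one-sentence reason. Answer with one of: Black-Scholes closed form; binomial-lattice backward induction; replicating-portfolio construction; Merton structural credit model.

Key observation: the instrument is a plain European call (strike 210.4) on a lognormal asset; the exact continuous-time formula applies directly.

framework: Black-Scholes closed form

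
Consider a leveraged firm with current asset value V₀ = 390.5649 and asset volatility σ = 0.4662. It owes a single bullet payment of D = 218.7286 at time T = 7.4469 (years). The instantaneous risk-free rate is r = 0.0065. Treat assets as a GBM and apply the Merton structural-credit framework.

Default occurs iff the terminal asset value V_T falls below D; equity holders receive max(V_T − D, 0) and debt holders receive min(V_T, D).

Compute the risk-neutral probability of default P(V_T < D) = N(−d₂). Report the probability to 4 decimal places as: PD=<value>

With assets at 390.5649 and a single debt payment of 218.7286 at 7.4469 years:
d₁ = [ln(V₀/D) + (r + σ²/2)T] / (σ√T)
   = [ln(390.5649/218.7286) + (0.0065 + 0.5·0.4662²)·7.4469] / (0.4662·√7.4469)
   = [0.579762 + 0.857669] / 1.272214 = 1.129866
d₂ = d₁ − σ√T = 1.129866 − 1.272214 = -0.142347
risk-neutral PD = N(−d₂) = N(0.142347) = 0.556597

PD=0.5566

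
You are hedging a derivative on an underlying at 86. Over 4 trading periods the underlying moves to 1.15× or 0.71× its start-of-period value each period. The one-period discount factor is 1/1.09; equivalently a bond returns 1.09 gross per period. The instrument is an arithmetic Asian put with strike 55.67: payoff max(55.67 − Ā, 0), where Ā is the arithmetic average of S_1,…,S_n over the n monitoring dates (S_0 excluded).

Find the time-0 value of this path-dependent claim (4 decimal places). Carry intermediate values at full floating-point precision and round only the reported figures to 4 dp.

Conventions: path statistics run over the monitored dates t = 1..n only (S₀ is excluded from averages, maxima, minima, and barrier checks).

No-arbitrage gives p* = (R−d)/(u−d) = 0.8636: enumerate every path, weight its payoff by its p*-probability, and discount by R^4.
Enumerate all 2^4 = 16 price paths (U = up ×1.15, D = down ×0.71); each path with k up-moves has probability p*^k·(1−p*)^(4−k).
DDDD: Ā=39.2617, payoff=16.4083, prob=0.000346
UDDD: Ā=63.5930, payoff=0.0000, prob=0.002190
DUDD: Ā=54.1330, payoff=1.5370, prob=0.002190
UUDD: Ā=87.6802, payoff=0.0000, prob=0.013869
DDUD: Ā=47.4164, payoff=8.2536, prob=0.002190
UDUD: Ā=76.8012, payoff=0.0000, prob=0.013869
DUUD: Ā=67.3412, payoff=0.0000, prob=0.013869
UUUD: Ā=109.0737, payoff=0.0000, prob=0.087840
DDDU: Ā=42.6476, payoff=13.0224, prob=0.002190
UDDU: Ā=69.0771, payoff=0.0000, prob=0.013869
DUDU: Ā=59.6171, payoff=0.0000, prob=0.013869
UUDU: Ā=96.5629, payoff=0.0000, prob=0.087840
DDUU: Ā=52.9005, payoff=2.7695, prob=0.013869
UDUU: Ā=85.6839, payoff=0.0000, prob=0.087840
DUUU: Ā=76.2239, payoff=0.0000, prob=0.087840
UUUU: Ā=123.4612, payoff=0.0000, prob=0.556319
Price = Σ prob·payoff / R^4 = 0.094044 / 1.411582 = 0.0666

price = 0.0666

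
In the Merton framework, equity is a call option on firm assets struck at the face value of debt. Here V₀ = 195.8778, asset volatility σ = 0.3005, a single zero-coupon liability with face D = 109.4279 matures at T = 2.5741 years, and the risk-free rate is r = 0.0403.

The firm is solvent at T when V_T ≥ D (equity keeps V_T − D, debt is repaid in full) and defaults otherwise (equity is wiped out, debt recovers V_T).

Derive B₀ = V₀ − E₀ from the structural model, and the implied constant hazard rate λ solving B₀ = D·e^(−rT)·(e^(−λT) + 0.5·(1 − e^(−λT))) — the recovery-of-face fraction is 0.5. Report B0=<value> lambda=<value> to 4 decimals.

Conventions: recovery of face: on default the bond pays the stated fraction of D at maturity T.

Equity is a call on the firm's assets struck at D = 109.4279:
d₁ = [ln(V₀/D) + (r + σ²/2)T] / (σ√T)
   = [ln(195.8778/109.4279) + (0.0403 + 0.5·0.3005²)·2.5741] / (0.3005·√2.5741)
   = [0.582225 + 0.219957] / 0.482122 = 1.663857
d₂ = d₁ − σ√T = 1.663857 − 0.482122 = 1.181734
N(d₁) = 0.951929,  N(d₂) = 0.881344,  e^(−rT) = 0.901463
E₀ = V₀·N(d₁) − D·e^(−rT)·N(d₂)
   = 195.8778·0.951929 − 109.4279·0.901463·0.881344 = 99.521442
B₀ = V₀ − E₀ = 195.8778 − 99.521442 = 96.356358
e^(−λT) = (B₀·e^(rT)/D − 0.5)/(1 − 0.5) = (96.3564·1.109308/109.4279 − 0.5)/0.5 = 0.95359515
λ = −ln(0.95359515)/2.5741 = 0.018459

B0=96.3564 lambda=0.0185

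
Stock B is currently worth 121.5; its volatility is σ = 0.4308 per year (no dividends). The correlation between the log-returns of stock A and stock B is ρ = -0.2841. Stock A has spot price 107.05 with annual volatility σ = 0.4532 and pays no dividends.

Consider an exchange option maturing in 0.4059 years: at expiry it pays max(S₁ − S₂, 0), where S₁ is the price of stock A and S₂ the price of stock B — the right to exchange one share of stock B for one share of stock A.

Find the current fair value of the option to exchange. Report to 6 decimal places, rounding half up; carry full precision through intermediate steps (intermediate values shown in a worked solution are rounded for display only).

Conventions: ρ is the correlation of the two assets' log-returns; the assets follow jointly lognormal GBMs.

σ_eff = √(σ₁² + σ₂² − 2ρσ₁σ₂) = √(0.4532² + 0.4308² − 2·-0.2841·0.4532·0.4308) = 0.708458
d₁ = (ln(S₁/S₂) + (q₂ − q₁ + σ_eff²/2)T) / (σ_eff√T) = (ln(107.05/121.5) + (0.0 − 0.0 + 0.250957)·0.4059) / 0.451361 = -0.054845
d₂ = d₁ − σ_eff√T = -0.054845 − 0.451361 = -0.506206
N(d₁) = 0.478131,  N(d₂) = 0.306356
V = S₁·e^{−q₁T}·N(d₁) − S₂·e^{−q₂T}·N(d₂) = 51.183918 − 37.222258 = 13.961660
Key observation: pricing in stock B-units makes this a unit-strike call on the ratio S₁/S₂ — the risk-free rate cancels and cannot affect the value.

exchange price = 13.961660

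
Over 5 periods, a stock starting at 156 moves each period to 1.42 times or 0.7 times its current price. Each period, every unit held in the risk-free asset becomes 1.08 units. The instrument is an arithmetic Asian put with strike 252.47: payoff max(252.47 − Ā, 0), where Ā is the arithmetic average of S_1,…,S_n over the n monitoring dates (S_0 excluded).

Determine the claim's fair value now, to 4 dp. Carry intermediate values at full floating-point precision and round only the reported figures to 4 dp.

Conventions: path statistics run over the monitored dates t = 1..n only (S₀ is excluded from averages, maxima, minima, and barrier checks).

No-arbitrage gives p* = (R−d)/(u−d) = 0.5278: enumerate every path, weight its payoff by its p*-probability, and discount by R^5.
Enumerate all 2^5 = 32 price paths (U = up ×1.42, D = down ×0.7); each path with k up-moves has probability p*^k·(1−p*)^(5−k).
DDDDD: Ā=60.5645, payoff=191.9055, prob=0.023482
UDDDD: Ā=122.8594, payoff=129.6106, prob=0.026244
DUDDD: Ā=100.3954, payoff=152.0746, prob=0.026244
UUDDD: Ā=203.6593, payoff=48.8107, prob=0.029332
DDUDD: Ā=84.6706, payoff=167.7994, prob=0.026244
UDUDD: Ā=171.7604, payoff=80.7096, prob=0.029332
DUUDD: Ā=149.2964, payoff=103.1736, prob=0.029332
UUUDD: Ā=302.8584, payoff=0.0000, prob=0.032783
DDDUD: Ā=73.6633, payoff=178.8067, prob=0.026244
UDDUD: Ā=149.4312, payoff=103.0388, prob=0.029332
DUDUD: Ā=126.9672, payoff=125.5028, prob=0.029332
UUDUD: Ā=257.5620, payoff=0.0000, prob=0.032783
DDUUD: Ā=111.2424, payoff=141.2276, prob=0.029332
UDUUD: Ā=225.6631, payoff=26.8069, prob=0.032783
DUUUD: Ā=203.1991, payoff=49.2709, prob=0.032783
UUUUD: Ā=412.2040, payoff=0.0000, prob=0.036640
DDDDU: Ā=65.9581, payoff=186.5119, prob=0.026244
UDDDU: Ā=133.8007, payoff=118.6693, prob=0.029332
DUDDU: Ā=111.3367, payoff=141.1333, prob=0.029332
UUDDU: Ā=225.8545, payoff=26.6155, prob=0.032783
DDUDU: Ā=95.6119, payoff=156.8581, prob=0.029332
UDUDU: Ā=193.9556, payoff=58.5144, prob=0.032783
DUUDU: Ā=171.4916, payoff=80.9784, prob=0.032783
UUUDU: Ā=347.8831, payoff=0.0000, prob=0.036640
DDDUU: Ā=84.6046, payoff=167.8654, prob=0.029332
UDDUU: Ā=171.6264, payoff=80.8436, prob=0.032783
DUDUU: Ā=149.1624, payoff=103.3076, prob=0.032783
UUDUU: Ā=302.5866, payoff=0.0000, prob=0.036640
DDUUU: Ā=133.4376, payoff=119.0324, prob=0.032783
UDUUU: Ā=270.6878, payoff=0.0000, prob=0.036640
DUUUU: Ā=248.2238, payoff=4.2462, prob=0.036640
UUUUU: Ā=503.5396, payoff=0.0000, prob=0.040950
Price = Σ prob·payoff / R^5 = 78.741390 / 1.469328 = 53.5901

price = 53.5901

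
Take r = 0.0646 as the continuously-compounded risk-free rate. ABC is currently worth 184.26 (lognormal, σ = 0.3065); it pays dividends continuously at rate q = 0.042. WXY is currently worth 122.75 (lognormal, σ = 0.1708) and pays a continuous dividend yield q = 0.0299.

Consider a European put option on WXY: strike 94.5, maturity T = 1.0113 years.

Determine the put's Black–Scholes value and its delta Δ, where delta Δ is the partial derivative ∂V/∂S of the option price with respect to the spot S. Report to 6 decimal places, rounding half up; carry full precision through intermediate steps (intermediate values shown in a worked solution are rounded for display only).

price = 0.301024
Δ = -0.033881

σ√T = 0.1708·√1.0113 = 0.171762
d₁ = (ln(S/K) + (r−q+σ²/2)T) / (σ√T) = (ln(122.75/94.5) + (0.0646−0.0299+0.1708²/2)·1.0113) / 0.171762 = (0.261550 + 0.049843) / 0.171762 = 1.812931
d₂ = d₁ − σ√T = 1.812931 − 0.171762 = 1.641169
e^{−rT} = 0.936758
e^{−qT} = 0.970215
N(−d₁) = 0.034921,  N(−d₂) = 0.050381
Put price V = K·e^{−rT}·N(−d₂) − S·e^{−qT}·N(−d₁) = 4.459930 − 4.158906 = 0.301024
Δ = −e^{−qT}·N(−d₁) = -0.033881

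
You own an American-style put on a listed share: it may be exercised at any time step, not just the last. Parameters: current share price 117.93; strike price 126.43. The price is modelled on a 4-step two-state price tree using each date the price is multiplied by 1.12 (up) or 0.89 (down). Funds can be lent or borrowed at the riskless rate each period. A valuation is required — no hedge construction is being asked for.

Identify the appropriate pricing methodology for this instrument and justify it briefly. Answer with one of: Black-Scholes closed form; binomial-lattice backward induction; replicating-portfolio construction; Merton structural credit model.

framework: binomial-lattice backward induction

Key observation: the defining feature is the embedded early-exercise option across 4 discrete dates on the spot-117.93 tree; pricing the strike-126.43 put means working backward with an exercise test at every node.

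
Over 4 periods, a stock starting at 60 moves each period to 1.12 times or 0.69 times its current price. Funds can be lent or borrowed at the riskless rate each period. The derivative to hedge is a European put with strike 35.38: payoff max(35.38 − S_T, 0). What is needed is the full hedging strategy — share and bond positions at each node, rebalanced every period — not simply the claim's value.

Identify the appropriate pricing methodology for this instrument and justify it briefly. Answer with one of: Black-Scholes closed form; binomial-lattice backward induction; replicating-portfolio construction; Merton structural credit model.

Key observation: the task asks for the hedge itself — share and bond holdings at every node of the 4-period tree on spot 60 with factors 1.12/0.69 — which is exactly what the replicating-portfolio construction produces.

framework: replicating-portfolio construction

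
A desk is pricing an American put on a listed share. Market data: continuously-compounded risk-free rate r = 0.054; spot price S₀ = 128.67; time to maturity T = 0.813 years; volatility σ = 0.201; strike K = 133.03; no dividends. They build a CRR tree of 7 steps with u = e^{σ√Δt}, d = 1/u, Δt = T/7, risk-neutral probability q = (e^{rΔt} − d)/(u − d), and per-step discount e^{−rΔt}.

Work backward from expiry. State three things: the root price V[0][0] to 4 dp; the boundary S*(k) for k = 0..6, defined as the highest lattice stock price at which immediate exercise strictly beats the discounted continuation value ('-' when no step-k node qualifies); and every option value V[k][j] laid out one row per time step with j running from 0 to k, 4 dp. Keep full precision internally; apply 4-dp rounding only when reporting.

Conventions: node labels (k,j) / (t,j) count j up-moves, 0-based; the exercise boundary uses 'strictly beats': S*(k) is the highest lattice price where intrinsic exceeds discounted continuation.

params: Δt=0.11614 u=1.07090 d=0.93379 q=0.52877 e^(-rΔt)=0.99375
t_7 payoffs: 53.3715 41.6753 28.2618 12.8788 0.0000 0.0000 0.0000 0.0000
t_6: node(6,0) S=85.3064 payoff=47.7236 vs cont=46.8919 → 47.7236 [stop]  node(6,1) S=97.8318 payoff=35.1982 vs cont=34.3665 → 35.1982 [stop]  node(6,2) S=112.1963 payoff=20.8337 vs cont=20.0019 → 20.8337 [stop]  node(6,3) S=128.6700 payoff=4.3600 vs cont=6.0310 → 6.0310 [wait]  node(6,4) S=147.5625 payoff=0.0000 vs cont=0.0000 → 0.0000 [wait]  node(6,5) S=169.2289 payoff=0.0000 vs cont=0.0000 → 0.0000 [wait]  node(6,6) S=194.0765 payoff=0.0000 vs cont=0.0000 → 0.0000 [wait]  ⇒ S*(6)=112.1963
t_5: node(5,0) S=91.3547 payoff=41.6753 vs cont=40.8436 → 41.6753 [stop]  node(5,1) S=104.7682 payoff=28.2618 vs cont=27.4301 → 28.2618 [stop]  node(5,2) S=120.1512 payoff=12.8788 vs cont=12.9251 → 12.9251 [wait]  node(5,3) S=137.7928 payoff=0.0000 vs cont=2.8242 → 2.8242 [wait]  node(5,4) S=158.0248 payoff=0.0000 vs cont=0.0000 → 0.0000 [wait]  node(5,5) S=181.2274 payoff=0.0000 vs cont=0.0000 → 0.0000 [wait]  ⇒ S*(5)=104.7682
t_4: node(4,0) S=97.8318 payoff=35.1982 vs cont=34.3665 → 35.1982 [stop]  node(4,1) S=112.1963 payoff=20.8337 vs cont=20.0263 → 20.8337 [stop]  node(4,2) S=128.6700 payoff=4.3600 vs cont=7.5367 → 7.5367 [wait]  node(4,3) S=147.5625 payoff=0.0000 vs cont=1.3225 → 1.3225 [wait]  node(4,4) S=169.2289 payoff=0.0000 vs cont=0.0000 → 0.0000 [wait]  ⇒ S*(4)=112.1963
t_3: node(3,0) S=104.7682 payoff=28.2618 vs cont=27.4301 → 28.2618 [stop]  node(3,1) S=120.1512 payoff=12.8788 vs cont=13.7163 → 13.7163 [wait]  node(3,2) S=137.7928 payoff=0.0000 vs cont=4.2243 → 4.2243 [wait]  node(3,3) S=158.0248 payoff=0.0000 vs cont=0.6193 → 0.6193 [wait]  ⇒ S*(3)=104.7682
t_2: node(2,0) S=112.1963 payoff=20.8337 vs cont=20.4420 → 20.8337 [stop]  node(2,1) S=128.6700 payoff=4.3600 vs cont=8.6429 → 8.6429 [wait]  node(2,2) S=147.5625 payoff=0.0000 vs cont=2.3036 → 2.3036 [wait]  ⇒ S*(2)=112.1963
t_1: node(1,0) S=120.1512 payoff=12.8788 vs cont=14.2976 → 14.2976 [wait]  node(1,1) S=137.7928 payoff=0.0000 vs cont=5.2578 → 5.2578 [wait]  ⇒ S*(1)=-
t_0: node(0,0) S=128.6700 payoff=4.3600 vs cont=9.4581 → 9.4581 [wait]  ⇒ S*(0)=-

price = 9.4581
boundary = - - 112.1963 104.7682 112.1963 104.7682 112.1963
tree:
9.4581
14.2976 5.2578
20.8337 8.6429 2.3036
28.2618 13.7163 4.2243 0.6193
35.1982 20.8337 7.5367 1.3225 0.0000
41.6753 28.2618 12.9251 2.8242 0.0000 0.0000
47.7236 35.1982 20.8337 6.0310 0.0000 0.0000 0.0000
53.3715 41.6753 28.2618 12.8788 0.0000 0.0000 0.0000 0.0000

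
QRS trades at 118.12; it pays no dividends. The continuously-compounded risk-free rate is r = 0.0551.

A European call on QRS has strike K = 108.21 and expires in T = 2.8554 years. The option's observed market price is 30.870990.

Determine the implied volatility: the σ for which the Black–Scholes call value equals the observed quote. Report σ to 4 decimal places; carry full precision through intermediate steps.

At σ = 0.2076 the Black–Scholes value reproduces the quote:
σ√T = 0.2076·√2.8554 = 0.350801
d₁ = (ln(S/K) + (r+σ²/2)T) / (σ√T) = (ln(118.12/108.21) + (0.0551+0.2076²/2)·2.8554) / 0.350801 = (0.087627 + 0.218863) / 0.350801 = 0.873688
d₂ = d₁ − σ√T = 0.873688 − 0.350801 = 0.522887
e^{−rT} = 0.854420
N(d₁) = 0.808856,  N(d₂) = 0.699473
V = S·N(d₁) − K·e^{−rT}·N(d₂) = 95.542047 − 64.671056 = 30.870990 (the quoted price), and the Black–Scholes price is strictly increasing in σ, so σ is unique

sigma = 0.2076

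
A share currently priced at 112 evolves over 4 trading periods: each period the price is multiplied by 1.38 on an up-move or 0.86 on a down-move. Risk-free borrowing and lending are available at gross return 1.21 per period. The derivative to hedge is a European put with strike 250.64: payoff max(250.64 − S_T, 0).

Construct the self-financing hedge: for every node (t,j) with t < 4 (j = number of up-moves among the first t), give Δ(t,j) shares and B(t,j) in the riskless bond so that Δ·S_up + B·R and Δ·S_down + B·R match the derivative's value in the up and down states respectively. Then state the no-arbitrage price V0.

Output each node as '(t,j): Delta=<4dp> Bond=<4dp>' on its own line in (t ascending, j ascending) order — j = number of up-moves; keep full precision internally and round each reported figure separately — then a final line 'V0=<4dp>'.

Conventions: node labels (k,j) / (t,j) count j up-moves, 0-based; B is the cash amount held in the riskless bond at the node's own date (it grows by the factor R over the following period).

(0,0): Delta=-0.5369 Bond=80.4162
(1,0): Delta=-0.9846 Bond=140.4242
(1,1): Delta=-0.4014 Bond=76.3594
(2,0): Delta=-1.0000 Bond=171.1905
(2,1): Delta=-0.9799 Bond=169.2928
(2,2): Delta=-0.2263 Bond=55.0444
(3,0): Delta=-1.0000 Bond=207.1405
(3,1): Delta=-1.0000 Bond=207.1405
(3,2): Delta=-0.9738 Bond=203.7291
(3,3): Delta=0.0000 Bond=0.0000
V0=20.2833

No-arbitrage ⇒ martingale measure with p* = (R−d)/(u−d) = 0.6731.
Expiry values: V(4,0)=189.3751, V(4,1)=152.3312, V(4,2)=92.8886, V(4,3)=0.0000, V(4,4)=0.0000
(3,0): S=71.2383. Δ = (V_up−V_dn)/(S_up−S_dn) = (152.3312−189.3751)/(98.3088−61.2649) = -1.0000. V = [p*·152.3312 + (1−p*)·189.3751]/1.21 = 135.9022. B = V − Δ·S = 207.1405.
(3,1): S=114.3126. Δ = (V_up−V_dn)/(S_up−S_dn) = (92.8886−152.3312)/(157.7514−98.3088) = -1.0000. V = [p*·92.8886 + (1−p*)·152.3312]/1.21 = 92.8279. B = V − Δ·S = 207.1405.
(3,2): S=183.4318. Δ = (V_up−V_dn)/(S_up−S_dn) = (0.0000−92.8886)/(253.1359−157.7514) = -0.9738. V = [p*·0.0000 + (1−p*)·92.8886]/1.21 = 25.0971. B = V − Δ·S = 203.7291.
(3,3): S=294.3441. Δ = (V_up−V_dn)/(S_up−S_dn) = (0.0000−0.0000)/(406.1948−253.1359) = 0.0000. V = [p*·0.0000 + (1−p*)·0.0000]/1.21 = 0.0000. B = V − Δ·S = 0.0000.
(2,0): S=82.8352. Δ = (V_up−V_dn)/(S_up−S_dn) = (92.8279−135.9022)/(114.3126−71.2383) = -1.0000. V = [p*·92.8279 + (1−p*)·135.9022]/1.21 = 88.3553. B = V − Δ·S = 171.1905.
(2,1): S=132.9216. Δ = (V_up−V_dn)/(S_up−S_dn) = (25.0971−92.8279)/(183.4318−114.3126) = -0.9799. V = [p*·25.0971 + (1−p*)·92.8279]/1.21 = 39.0412. B = V − Δ·S = 169.2928.
(2,2): S=213.2928. Δ = (V_up−V_dn)/(S_up−S_dn) = (0.0000−25.0971)/(294.3441−183.4318) = -0.2263. V = [p*·0.0000 + (1−p*)·25.0971]/1.21 = 6.7808. B = V − Δ·S = 55.0444.
(1,0): S=96.3200. Δ = (V_up−V_dn)/(S_up−S_dn) = (39.0412−88.3553)/(132.9216−82.8352) = -0.9846. V = [p*·39.0412 + (1−p*)·88.3553]/1.21 = 45.5893. B = V − Δ·S = 140.4242.
(1,1): S=154.5600. Δ = (V_up−V_dn)/(S_up−S_dn) = (6.7808−39.0412)/(213.2928−132.9216) = -0.4014. V = [p*·6.7808 + (1−p*)·39.0412]/1.21 = 14.3202. B = V − Δ·S = 76.3594.
(0,0): S=112.0000. Δ = (V_up−V_dn)/(S_up−S_dn) = (14.3202−45.5893)/(154.5600−96.3200) = -0.5369. V = [p*·14.3202 + (1−p*)·45.5893]/1.21 = 20.2833. B = V − Δ·S = 80.4162.
As a check, the time-0 holding Δ(0,0)·S0 + B(0,0) comes to 20.2833 — exactly V0.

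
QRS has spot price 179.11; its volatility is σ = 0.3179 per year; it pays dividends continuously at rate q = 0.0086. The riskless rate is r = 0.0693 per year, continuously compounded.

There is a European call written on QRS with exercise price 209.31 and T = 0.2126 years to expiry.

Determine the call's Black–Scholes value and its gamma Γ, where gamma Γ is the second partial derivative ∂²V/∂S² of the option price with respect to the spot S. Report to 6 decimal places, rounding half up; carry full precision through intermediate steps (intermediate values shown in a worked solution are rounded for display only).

σ√T = 0.3179·√0.2126 = 0.146579
d₁ = (ln(S/K) + (r−q+σ²/2)T) / (σ√T) = (ln(179.11/209.31) + (0.0693−0.0086+0.3179²/2)·0.2126) / 0.146579 = (-0.155816 + 0.023648) / 0.146579 = -0.901689
d₂ = d₁ − σ√T = -0.901689 − 0.146579 = -1.048268
e^{−rT} = 0.985375
e^{−qT} = 0.998173
N(d₁) = 0.183611,  N(d₂) = 0.147258
Call price V = S·e^{−qT}·N(d₁) − K·e^{−rT}·N(d₂) = 32.826525 − 30.371715 = 2.454809
φ(d₁) = (1/√(2π))·e^{−d₁²/2} = 0.265681
Γ = e^{−qT}·φ(d₁) / (S·σ·√T) = 0.010101

price = 2.454809
Γ = 0.010101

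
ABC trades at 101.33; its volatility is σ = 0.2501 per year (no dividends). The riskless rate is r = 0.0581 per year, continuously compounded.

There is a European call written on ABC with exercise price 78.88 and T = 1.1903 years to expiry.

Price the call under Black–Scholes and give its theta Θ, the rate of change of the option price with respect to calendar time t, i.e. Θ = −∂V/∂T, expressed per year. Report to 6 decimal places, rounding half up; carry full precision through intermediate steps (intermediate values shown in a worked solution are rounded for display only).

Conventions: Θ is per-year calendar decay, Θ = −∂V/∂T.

σ√T = 0.2501·√1.1903 = 0.272861
d₁ = (ln(S/K) + (r+σ²/2)T) / (σ√T) = (ln(101.33/78.88) + (0.0581+0.2501²/2)·1.1903) / 0.272861 = (0.250455 + 0.106383) / 0.272861 = 1.307763
d₂ = d₁ − σ√T = 1.307763 − 0.272861 = 1.034902
e^{−rT} = 0.933181
N(d₁) = 0.904523,  N(d₂) = 0.849643
Call price V = S·N(d₁) − K·e^{−rT}·N(d₂) = 91.655330 − 62.541590 = 29.113740
φ(d₁) = (1/√(2π))·e^{−d₁²/2} = 0.169643
Θ = −S·φ(d₁)·σ/(2√T) − r·K·e^{−rT}·N(d₂) = −1.970284 − 3.633666 = -5.603950

price = 29.113740
Θ = -5.603950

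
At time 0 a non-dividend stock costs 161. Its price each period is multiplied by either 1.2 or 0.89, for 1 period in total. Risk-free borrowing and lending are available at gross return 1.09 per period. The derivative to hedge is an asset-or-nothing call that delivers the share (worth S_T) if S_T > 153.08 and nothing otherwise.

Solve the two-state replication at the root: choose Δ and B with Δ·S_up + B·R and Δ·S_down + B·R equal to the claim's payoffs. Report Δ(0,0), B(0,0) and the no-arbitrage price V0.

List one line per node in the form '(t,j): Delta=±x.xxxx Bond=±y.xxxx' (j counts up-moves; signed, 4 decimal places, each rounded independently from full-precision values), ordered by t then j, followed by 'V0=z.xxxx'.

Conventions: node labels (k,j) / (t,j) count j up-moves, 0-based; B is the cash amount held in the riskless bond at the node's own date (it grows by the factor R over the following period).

Under the risk-neutral measure, an up-move has probability p* = (R−d)/(u−d) = 0.6452 and values discount at R = 1.09.
Payoffs at expiry: V(1,0)=0.0000, V(1,1)=193.2000
  t=0,j=0: stock 161.0000 → up 193.2000 (V=193.2000), down 143.2900 (V=0.0000). Price 114.3534; hedge Δ=3.8710, bond B=-508.8724.
Sanity check at the root: Δ(0,0)·S0 + B(0,0) reproduces V0 = 114.3534.

(0,0): Delta=3.8710 Bond=-508.8724
V0=114.3534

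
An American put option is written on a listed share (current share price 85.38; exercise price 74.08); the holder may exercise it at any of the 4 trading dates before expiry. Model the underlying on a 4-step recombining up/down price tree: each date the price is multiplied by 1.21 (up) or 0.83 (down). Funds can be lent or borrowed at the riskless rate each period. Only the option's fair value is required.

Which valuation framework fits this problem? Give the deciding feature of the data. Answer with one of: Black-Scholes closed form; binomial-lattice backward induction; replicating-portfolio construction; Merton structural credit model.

Key observation: the exercise right at every one of the 4 steps is what matters: each node needs max(74.08 − S, continuation), which only the stepwise tree valuation starting from spot 85.38 delivers.

framework: binomial-lattice backward induction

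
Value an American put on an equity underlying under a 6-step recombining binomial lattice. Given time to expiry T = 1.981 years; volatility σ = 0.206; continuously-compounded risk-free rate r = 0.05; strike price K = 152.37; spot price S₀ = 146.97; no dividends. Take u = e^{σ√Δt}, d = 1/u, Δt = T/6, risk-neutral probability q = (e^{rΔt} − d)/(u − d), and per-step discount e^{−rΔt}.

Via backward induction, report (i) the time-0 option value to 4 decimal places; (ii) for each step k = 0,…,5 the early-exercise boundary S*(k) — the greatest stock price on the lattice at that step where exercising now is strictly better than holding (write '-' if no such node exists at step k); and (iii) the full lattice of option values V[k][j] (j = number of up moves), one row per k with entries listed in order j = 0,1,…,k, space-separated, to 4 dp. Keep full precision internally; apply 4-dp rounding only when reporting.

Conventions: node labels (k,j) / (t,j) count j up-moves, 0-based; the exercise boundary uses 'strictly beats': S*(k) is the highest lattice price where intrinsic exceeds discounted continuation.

price = 14.5184
boundary = - - 115.9887 103.0408 115.9887 130.5636
tree:
14.5184
23.4061 7.4124
36.3813 13.1001 2.8071
49.3292 22.3700 5.6256 0.4983
60.8317 36.3813 11.1516 1.1027 0.0000
71.0502 49.3292 21.8064 2.4402 0.0000 0.0000
80.1280 60.8317 36.3813 5.4000 0.0000 0.0000 0.0000

params: Δt=0.33017 u=1.12566 d=0.88837 q=0.54059 e^(-rΔt)=0.98363
t_6 payoffs: 80.1280 60.8317 36.3813 5.4000 0.0000 0.0000 0.0000
t_5: node(5,0) S=81.3198 payoff=71.0502 vs cont=68.5555 → 71.0502 [stop]  node(5,1) S=103.0408 payoff=49.3292 vs cont=46.8345 → 49.3292 [stop]  node(5,2) S=130.5636 payoff=21.8064 vs cont=19.3117 → 21.8064 [stop]  node(5,3) S=165.4380 payoff=0.0000 vs cont=2.4402 → 2.4402 [wait]  node(5,4) S=209.6275 payoff=0.0000 vs cont=0.0000 → 0.0000 [wait]  node(5,5) S=265.6203 payoff=0.0000 vs cont=0.0000 → 0.0000 [wait]  ⇒ S*(5)=130.5636
t_4: node(4,0) S=91.5383 payoff=60.8317 vs cont=58.3370 → 60.8317 [stop]  node(4,1) S=115.9887 payoff=36.3813 vs cont=33.8866 → 36.3813 [stop]  node(4,2) S=146.9700 payoff=5.4000 vs cont=11.1516 → 11.1516 [wait]  node(4,3) S=186.2266 payoff=0.0000 vs cont=1.1027 → 1.1027 [wait]  node(4,4) S=235.9689 payoff=0.0000 vs cont=0.0000 → 0.0000 [wait]  ⇒ S*(4)=115.9887
t_3: node(3,0) S=103.0408 payoff=49.3292 vs cont=46.8345 → 49.3292 [stop]  node(3,1) S=130.5636 payoff=21.8064 vs cont=22.3700 → 22.3700 [wait]  node(3,2) S=165.4380 payoff=0.0000 vs cont=5.6256 → 5.6256 [wait]  node(3,3) S=209.6275 payoff=0.0000 vs cont=0.4983 → 0.4983 [wait]  ⇒ S*(3)=103.0408
t_2: node(2,0) S=115.9887 payoff=36.3813 vs cont=34.1863 → 36.3813 [stop]  node(2,1) S=146.9700 payoff=5.4000 vs cont=13.1001 → 13.1001 [wait]  node(2,2) S=186.2266 payoff=0.0000 vs cont=2.8071 → 2.8071 [wait]  ⇒ S*(2)=115.9887
t_1: node(1,0) S=130.5636 payoff=21.8064 vs cont=23.4061 → 23.4061 [wait]  node(1,1) S=165.4380 payoff=0.0000 vs cont=7.4124 → 7.4124 [wait]  ⇒ S*(1)=-
t_0: node(0,0) S=146.9700 payoff=5.4000 vs cont=14.5184 → 14.5184 [wait]  ⇒ S*(0)=-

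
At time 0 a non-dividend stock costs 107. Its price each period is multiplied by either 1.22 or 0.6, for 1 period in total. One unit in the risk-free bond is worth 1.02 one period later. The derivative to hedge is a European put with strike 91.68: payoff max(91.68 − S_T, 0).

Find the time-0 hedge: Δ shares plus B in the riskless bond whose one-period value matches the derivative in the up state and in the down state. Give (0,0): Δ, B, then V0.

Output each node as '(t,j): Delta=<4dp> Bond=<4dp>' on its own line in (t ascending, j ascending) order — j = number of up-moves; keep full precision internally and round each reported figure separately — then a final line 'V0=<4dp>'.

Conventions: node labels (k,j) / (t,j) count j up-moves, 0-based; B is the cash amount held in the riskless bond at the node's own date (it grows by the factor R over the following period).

Under the risk-neutral measure, an up-move has probability p* = (R−d)/(u−d) = 0.6774 and values discount at R = 1.02.
At maturity the claim pays: V(1,0)=27.4800, V(1,1)=0.0000
Node (0,0) S=107.0000: V=(p*·0.0000+(1−p*)·27.4800)/1.02=8.6907; Δ=(0.0000−27.4800)/(130.5400−64.2000)=-0.4142; B=V−Δ·S=53.0133
As a check, the time-0 holding Δ(0,0)·S0 + B(0,0) comes to 8.6907 — exactly V0.

(0,0): Delta=-0.4142 Bond=53.0133
V0=8.6907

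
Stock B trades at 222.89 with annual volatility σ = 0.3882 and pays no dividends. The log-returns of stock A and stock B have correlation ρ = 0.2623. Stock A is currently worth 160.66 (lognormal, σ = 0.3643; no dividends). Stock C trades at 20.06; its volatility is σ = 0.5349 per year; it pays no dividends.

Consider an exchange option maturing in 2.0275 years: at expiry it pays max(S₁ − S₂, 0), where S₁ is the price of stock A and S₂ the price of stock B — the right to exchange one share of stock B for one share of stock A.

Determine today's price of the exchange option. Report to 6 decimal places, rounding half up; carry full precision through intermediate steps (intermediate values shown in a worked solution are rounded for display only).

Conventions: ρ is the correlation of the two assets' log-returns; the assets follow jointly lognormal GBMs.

exchange price = 23.630898

σ_eff = √(σ₁² + σ₂² − 2ρσ₁σ₂) = √(0.3643² + 0.3882² − 2·0.2623·0.3643·0.3882) = 0.457410
d₁ = (ln(S₁/S₂) + (q₂ − q₁ + σ_eff²/2)T) / (σ_eff√T) = (ln(160.66/222.89) + (0.0 − 0.0 + 0.104612)·2.0275) / 0.651308 = -0.177009
d₂ = d₁ − σ_eff√T = -0.177009 − 0.651308 = -0.828316
N(d₁) = 0.429751,  N(d₂) = 0.203746
V = S₁·e^{−q₁T}·N(d₁) − S₂·e^{−q₂T}·N(d₂) = 69.043768 − 45.412870 = 23.630898
Key observation: r never enters — measured in units of stock B, the claim is a call on S₁/S₂ struck at 1, so only the dividend yields and σ_eff matter.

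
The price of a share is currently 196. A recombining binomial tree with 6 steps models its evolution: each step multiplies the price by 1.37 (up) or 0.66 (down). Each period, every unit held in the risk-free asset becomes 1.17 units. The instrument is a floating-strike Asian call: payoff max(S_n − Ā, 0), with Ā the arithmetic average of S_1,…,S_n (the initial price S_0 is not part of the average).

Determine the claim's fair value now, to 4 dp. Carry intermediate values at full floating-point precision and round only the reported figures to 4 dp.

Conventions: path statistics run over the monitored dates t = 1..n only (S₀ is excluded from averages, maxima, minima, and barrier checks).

price = 64.6766

Set p* = 0.7183 (from d < R < u); the path-dependent value is the discounted p*-expectation over all price paths.
Enumerate all 2^6 = 64 price paths (U = up ×1.37, D = down ×0.66); each path with k up-moves has probability p*^k·(1−p*)^(6−k).
DDDDDD: Ā=58.1705, payoff=0.0000, prob=0.000500
UDDDDD: Ā=120.7479, payoff=0.0000, prob=0.001274
DUDDDD: Ā=97.5546, payoff=0.0000, prob=0.001274
UUDDDD: Ā=202.4997, payoff=0.0000, prob=0.003249
DDUDDD: Ā=82.2470, payoff=0.0000, prob=0.001274
UDUDDD: Ā=170.7248, payoff=0.0000, prob=0.003249
DUUDDD: Ā=147.5315, payoff=0.0000, prob=0.003249
UUUDDD: Ā=306.2396, payoff=0.0000, prob=0.008284
DDDUDD: Ā=72.1440, payoff=0.0000, prob=0.001274
UDDUDD: Ā=149.7534, payoff=0.0000, prob=0.003249
DUDUDD: Ā=126.5601, payoff=0.0000, prob=0.003249
UUDUDD: Ā=262.7080, payoff=0.0000, prob=0.008284
DDUUDD: Ā=111.2525, payoff=0.0000, prob=0.003249
UDUUDD: Ā=230.9331, payoff=0.0000, prob=0.008284
DUUUDD: Ā=207.7398, payoff=0.0000, prob=0.008284
UUUUDD: Ā=431.2175, payoff=0.0000, prob=0.021125
DDDDUD: Ā=65.4760, payoff=0.0000, prob=0.001274
UDDDUD: Ā=135.9123, payoff=0.0000, prob=0.003249
DUDDUD: Ā=112.7189, payoff=0.0000, prob=0.003249
UUDDUD: Ā=233.9772, payoff=0.0000, prob=0.008284
DDUDUD: Ā=97.4113, payoff=0.0000, prob=0.003249
UDUDUD: Ā=202.2023, payoff=0.0000, prob=0.008284
DUUDUD: Ā=179.0090, payoff=0.0000, prob=0.008284
UUUDUD: Ā=371.5792, payoff=0.0000, prob=0.021125
DDDUUD: Ā=87.3083, payoff=0.0000, prob=0.003249
UDDUUD: Ā=181.2309, payoff=0.0000, prob=0.008284
DUDUUD: Ā=158.0376, payoff=0.0000, prob=0.008284
UUDUUD: Ā=328.0477, payoff=0.0000, prob=0.021125
DDUUUD: Ā=142.7300, payoff=2.1638, prob=0.008284
UDUUUD: Ā=296.2728, payoff=4.4914, prob=0.021125
DUUUUD: Ā=273.0795, payoff=27.6848, prob=0.021125
UUUUUD: Ā=566.8468, payoff=57.4669, prob=0.053868
DDDDDU: Ā=61.0751, payoff=0.0000, prob=0.001274
UDDDDU: Ā=126.7771, payoff=0.0000, prob=0.003249
DUDDDU: Ā=103.5838, payoff=0.0000, prob=0.003249
UUDDDU: Ā=215.0148, payoff=0.0000, prob=0.008284
DDUDDU: Ā=88.2762, payoff=0.0000, prob=0.003249
UDUDDU: Ā=183.2400, payoff=0.0000, prob=0.008284
DUUDDU: Ā=160.0466, payoff=0.0000, prob=0.008284
UUUDDU: Ā=332.2180, payoff=0.0000, prob=0.021125
DDDUDU: Ā=78.1732, payoff=0.0000, prob=0.003249
UDDUDU: Ā=162.2685, payoff=0.0000, prob=0.008284
DUDUDU: Ā=139.0752, payoff=5.8185, prob=0.008284
UUDUDU: Ā=288.6864, payoff=12.0778, prob=0.021125
DDUUDU: Ā=123.7676, payoff=21.1261, prob=0.008284
UDUUDU: Ā=256.9116, payoff=43.8527, prob=0.021125
DUUUDU: Ā=233.7182, payoff=67.0460, prob=0.021125
UUUUDU: Ā=485.1424, payoff=139.1713, prob=0.053868
DDDDUU: Ā=71.5052, payoff=0.0000, prob=0.003249
UDDDUU: Ā=148.4274, payoff=0.0000, prob=0.008284
DUDDUU: Ā=125.2341, payoff=19.6596, prob=0.008284
UUDDUU: Ā=259.9556, payoff=40.8086, prob=0.021125
DDUDUU: Ā=109.9265, payoff=34.9672, prob=0.008284
UDUDUU: Ā=228.1807, payoff=72.5835, prob=0.021125
DUUDUU: Ā=204.9874, payoff=95.7768, prob=0.021125
UUUDUU: Ā=425.5041, payoff=198.8095, prob=0.053868
DDDUUU: Ā=99.8235, payoff=45.0703, prob=0.008284
UDDUUU: Ā=207.2093, payoff=93.5549, prob=0.021125
DUDUUU: Ā=184.0160, payoff=116.7483, prob=0.021125
UUDUUU: Ā=381.9726, payoff=242.3411, prob=0.053868
DDUUUU: Ā=168.7084, payoff=132.0559, prob=0.021125
UDUUUU: Ā=350.1977, payoff=274.1160, prob=0.053868
DUUUUU: Ā=327.0044, payoff=297.3093, prob=0.053868
UUUUUU: Ā=678.7818, payoff=617.1420, prob=0.137363
Price = Σ prob·payoff / R^6 = 165.906112 / 2.565164 = 64.6766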